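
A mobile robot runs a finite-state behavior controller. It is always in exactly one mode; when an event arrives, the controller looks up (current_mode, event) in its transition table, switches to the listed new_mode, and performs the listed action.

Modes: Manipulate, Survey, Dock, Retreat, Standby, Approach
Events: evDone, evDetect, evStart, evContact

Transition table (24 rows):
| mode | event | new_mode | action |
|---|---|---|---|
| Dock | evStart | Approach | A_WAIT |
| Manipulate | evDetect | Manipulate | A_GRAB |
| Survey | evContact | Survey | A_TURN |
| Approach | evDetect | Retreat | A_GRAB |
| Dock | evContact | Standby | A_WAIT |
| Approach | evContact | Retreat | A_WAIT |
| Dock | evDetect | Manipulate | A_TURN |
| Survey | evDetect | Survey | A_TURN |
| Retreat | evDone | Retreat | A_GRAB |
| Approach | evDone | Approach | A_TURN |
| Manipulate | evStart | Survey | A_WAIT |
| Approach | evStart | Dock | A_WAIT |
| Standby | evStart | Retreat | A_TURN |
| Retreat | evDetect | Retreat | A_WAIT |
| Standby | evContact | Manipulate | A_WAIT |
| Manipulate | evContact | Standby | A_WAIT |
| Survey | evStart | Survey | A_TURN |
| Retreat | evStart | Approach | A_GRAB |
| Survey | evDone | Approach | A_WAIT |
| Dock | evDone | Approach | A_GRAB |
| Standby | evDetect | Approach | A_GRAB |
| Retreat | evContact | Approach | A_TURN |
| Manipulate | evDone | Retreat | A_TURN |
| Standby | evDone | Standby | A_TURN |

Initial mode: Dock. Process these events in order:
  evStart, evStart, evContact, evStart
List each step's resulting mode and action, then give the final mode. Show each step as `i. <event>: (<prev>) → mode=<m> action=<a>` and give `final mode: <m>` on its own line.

1. evStart: (Dock) → mode=Approach action=A_WAIT
2. evStart: (Approach) → mode=Dock action=A_WAIT
3. evContact: (Dock) → mode=Standby action=A_WAIT
4. evStart: (Standby) → mode=Retreat action=A_TURN

final mode: Retreat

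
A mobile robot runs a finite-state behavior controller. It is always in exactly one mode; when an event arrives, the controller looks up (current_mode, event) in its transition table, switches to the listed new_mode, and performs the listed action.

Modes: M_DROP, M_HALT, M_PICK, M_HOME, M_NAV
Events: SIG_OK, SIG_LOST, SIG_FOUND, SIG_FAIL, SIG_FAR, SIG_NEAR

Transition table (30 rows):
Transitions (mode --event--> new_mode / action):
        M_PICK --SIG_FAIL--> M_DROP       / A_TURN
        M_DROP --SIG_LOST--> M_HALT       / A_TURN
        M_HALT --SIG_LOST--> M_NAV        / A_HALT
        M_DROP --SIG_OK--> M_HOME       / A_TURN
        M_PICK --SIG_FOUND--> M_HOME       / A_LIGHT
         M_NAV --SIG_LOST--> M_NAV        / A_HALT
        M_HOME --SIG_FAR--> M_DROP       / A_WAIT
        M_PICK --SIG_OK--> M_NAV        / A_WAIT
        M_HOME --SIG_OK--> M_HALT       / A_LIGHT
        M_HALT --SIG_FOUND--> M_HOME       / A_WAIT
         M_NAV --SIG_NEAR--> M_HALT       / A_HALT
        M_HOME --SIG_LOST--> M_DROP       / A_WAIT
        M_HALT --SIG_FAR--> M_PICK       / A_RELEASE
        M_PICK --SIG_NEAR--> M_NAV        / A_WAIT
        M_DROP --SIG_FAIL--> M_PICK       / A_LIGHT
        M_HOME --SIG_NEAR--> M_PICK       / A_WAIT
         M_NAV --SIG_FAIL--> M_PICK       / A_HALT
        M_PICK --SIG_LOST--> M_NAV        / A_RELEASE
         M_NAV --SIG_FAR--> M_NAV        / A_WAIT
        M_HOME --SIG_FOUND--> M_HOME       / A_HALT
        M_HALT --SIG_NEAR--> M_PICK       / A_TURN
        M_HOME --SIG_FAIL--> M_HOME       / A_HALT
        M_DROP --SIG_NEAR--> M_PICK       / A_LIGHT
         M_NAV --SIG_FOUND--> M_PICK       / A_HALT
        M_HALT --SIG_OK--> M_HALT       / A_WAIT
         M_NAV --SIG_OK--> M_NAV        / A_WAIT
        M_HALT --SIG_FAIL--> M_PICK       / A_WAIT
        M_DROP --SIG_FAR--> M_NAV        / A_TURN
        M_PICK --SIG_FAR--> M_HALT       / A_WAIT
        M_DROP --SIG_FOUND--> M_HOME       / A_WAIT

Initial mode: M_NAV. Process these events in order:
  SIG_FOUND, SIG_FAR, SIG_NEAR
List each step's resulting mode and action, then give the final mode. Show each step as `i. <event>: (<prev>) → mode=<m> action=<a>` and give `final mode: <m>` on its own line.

final mode: M_PICK

1. SIG_FOUND: (M_NAV) → mode=M_PICK action=A_HALT
2. SIG_FAR: (M_PICK) → mode=M_HALT action=A_WAIT
3. SIG_NEAR: (M_HALT) → mode=M_PICK action=A_TURN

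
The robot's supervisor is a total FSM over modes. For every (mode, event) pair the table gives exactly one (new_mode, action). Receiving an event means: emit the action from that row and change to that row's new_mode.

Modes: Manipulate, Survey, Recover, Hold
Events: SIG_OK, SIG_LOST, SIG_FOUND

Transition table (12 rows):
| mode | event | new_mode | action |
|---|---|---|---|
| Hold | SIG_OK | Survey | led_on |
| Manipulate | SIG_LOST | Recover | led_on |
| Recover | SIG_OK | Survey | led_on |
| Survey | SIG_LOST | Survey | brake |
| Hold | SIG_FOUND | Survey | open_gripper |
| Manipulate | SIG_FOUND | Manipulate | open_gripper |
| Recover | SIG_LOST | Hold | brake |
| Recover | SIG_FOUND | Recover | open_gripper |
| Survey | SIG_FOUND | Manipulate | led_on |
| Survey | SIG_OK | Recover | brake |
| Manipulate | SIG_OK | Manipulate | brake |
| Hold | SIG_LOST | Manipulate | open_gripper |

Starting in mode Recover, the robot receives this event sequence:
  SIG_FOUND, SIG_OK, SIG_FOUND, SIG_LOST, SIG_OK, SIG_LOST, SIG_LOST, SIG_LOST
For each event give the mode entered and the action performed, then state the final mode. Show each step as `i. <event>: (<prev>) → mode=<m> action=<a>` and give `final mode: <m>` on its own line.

1. SIG_FOUND: (Recover) → mode=Recover action=open_gripper
2. SIG_OK: (Recover) → mode=Survey action=led_on
3. SIG_FOUND: (Survey) → mode=Manipulate action=led_on
4. SIG_LOST: (Manipulate) → mode=Recover action=led_on
5. SIG_OK: (Recover) → mode=Survey action=led_on
6. SIG_LOST: (Survey) → mode=Survey action=brake
7. SIG_LOST: (Survey) → mode=Survey action=brake
8. SIG_LOST: (Survey) → mode=Survey action=brake

final mode: Survey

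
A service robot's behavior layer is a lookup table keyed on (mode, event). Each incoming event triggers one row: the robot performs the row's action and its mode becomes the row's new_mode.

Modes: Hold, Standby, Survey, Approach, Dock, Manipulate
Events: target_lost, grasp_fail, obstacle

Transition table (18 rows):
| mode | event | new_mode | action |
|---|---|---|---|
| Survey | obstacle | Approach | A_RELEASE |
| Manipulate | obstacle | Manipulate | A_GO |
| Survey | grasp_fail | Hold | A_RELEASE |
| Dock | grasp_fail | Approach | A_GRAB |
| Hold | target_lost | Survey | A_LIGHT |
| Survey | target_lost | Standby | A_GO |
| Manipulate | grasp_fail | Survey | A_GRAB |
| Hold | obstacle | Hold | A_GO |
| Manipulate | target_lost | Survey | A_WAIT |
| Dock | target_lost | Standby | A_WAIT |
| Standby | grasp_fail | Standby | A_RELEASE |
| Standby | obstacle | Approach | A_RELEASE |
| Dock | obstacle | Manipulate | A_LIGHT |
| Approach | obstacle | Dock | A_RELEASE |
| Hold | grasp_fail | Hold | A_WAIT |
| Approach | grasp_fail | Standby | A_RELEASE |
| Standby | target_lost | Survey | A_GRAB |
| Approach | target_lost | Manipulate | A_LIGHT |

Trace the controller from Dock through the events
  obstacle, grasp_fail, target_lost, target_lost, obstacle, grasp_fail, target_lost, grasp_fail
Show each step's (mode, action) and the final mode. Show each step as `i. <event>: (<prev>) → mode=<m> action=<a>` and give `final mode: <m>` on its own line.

1. obstacle: (Dock) → mode=Manipulate action=A_LIGHT
2. grasp_fail: (Manipulate) → mode=Survey action=A_GRAB
3. target_lost: (Survey) → mode=Standby action=A_GO
4. target_lost: (Standby) → mode=Survey action=A_GRAB
5. obstacle: (Survey) → mode=Approach action=A_RELEASE
6. grasp_fail: (Approach) → mode=Standby action=A_RELEASE
7. target_lost: (Standby) → mode=Survey action=A_GRAB
8. grasp_fail: (Survey) → mode=Hold action=A_RELEASE

final mode: Hold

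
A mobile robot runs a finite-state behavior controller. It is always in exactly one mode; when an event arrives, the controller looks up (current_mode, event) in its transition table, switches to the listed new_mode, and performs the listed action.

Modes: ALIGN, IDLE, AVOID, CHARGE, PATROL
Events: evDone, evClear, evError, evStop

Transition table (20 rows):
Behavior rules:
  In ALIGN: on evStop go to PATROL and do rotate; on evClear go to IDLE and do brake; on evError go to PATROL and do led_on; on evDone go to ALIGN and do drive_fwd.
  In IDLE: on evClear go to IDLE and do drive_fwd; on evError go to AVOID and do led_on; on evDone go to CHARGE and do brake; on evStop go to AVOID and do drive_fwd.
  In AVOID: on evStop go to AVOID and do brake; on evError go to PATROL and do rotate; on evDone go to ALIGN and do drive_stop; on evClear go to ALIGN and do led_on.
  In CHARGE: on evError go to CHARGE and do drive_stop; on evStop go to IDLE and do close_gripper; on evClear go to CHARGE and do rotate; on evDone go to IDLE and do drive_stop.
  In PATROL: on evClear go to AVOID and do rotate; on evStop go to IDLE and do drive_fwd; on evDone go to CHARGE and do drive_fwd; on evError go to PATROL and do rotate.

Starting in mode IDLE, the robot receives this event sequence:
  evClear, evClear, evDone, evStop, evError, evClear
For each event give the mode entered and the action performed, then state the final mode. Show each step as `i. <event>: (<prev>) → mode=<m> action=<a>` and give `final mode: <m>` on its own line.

1. evClear: (IDLE) → mode=IDLE action=drive_fwd
2. evClear: (IDLE) → mode=IDLE action=drive_fwd
3. evDone: (IDLE) → mode=CHARGE action=brake
4. evStop: (CHARGE) → mode=IDLE action=close_gripper
5. evError: (IDLE) → mode=AVOID action=led_on
6. evClear: (AVOID) → mode=ALIGN action=led_on

final mode: ALIGN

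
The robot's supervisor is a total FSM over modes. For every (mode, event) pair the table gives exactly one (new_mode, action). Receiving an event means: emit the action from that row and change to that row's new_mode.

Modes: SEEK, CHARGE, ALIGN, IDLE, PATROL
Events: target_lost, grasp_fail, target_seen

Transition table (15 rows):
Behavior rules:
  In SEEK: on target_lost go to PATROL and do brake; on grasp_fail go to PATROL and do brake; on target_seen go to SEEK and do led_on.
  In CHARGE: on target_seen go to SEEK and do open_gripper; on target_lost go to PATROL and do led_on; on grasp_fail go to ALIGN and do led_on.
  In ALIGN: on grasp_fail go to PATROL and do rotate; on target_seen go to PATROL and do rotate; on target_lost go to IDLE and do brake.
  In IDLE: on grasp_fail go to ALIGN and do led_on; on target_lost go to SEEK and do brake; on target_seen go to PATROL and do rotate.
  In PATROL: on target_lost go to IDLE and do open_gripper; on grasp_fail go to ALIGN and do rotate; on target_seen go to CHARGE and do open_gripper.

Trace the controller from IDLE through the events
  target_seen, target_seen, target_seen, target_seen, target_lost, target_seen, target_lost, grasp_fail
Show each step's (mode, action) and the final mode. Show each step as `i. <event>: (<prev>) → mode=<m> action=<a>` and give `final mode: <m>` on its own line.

1. target_seen: (IDLE) → mode=PATROL action=rotate
2. target_seen: (PATROL) → mode=CHARGE action=open_gripper
3. target_seen: (CHARGE) → mode=SEEK action=open_gripper
4. target_seen: (SEEK) → mode=SEEK action=led_on
5. target_lost: (SEEK) → mode=PATROL action=brake
6. target_seen: (PATROL) → mode=CHARGE action=open_gripper
7. target_lost: (CHARGE) → mode=PATROL action=led_on
8. grasp_fail: (PATROL) → mode=ALIGN action=rotate

final mode: ALIGN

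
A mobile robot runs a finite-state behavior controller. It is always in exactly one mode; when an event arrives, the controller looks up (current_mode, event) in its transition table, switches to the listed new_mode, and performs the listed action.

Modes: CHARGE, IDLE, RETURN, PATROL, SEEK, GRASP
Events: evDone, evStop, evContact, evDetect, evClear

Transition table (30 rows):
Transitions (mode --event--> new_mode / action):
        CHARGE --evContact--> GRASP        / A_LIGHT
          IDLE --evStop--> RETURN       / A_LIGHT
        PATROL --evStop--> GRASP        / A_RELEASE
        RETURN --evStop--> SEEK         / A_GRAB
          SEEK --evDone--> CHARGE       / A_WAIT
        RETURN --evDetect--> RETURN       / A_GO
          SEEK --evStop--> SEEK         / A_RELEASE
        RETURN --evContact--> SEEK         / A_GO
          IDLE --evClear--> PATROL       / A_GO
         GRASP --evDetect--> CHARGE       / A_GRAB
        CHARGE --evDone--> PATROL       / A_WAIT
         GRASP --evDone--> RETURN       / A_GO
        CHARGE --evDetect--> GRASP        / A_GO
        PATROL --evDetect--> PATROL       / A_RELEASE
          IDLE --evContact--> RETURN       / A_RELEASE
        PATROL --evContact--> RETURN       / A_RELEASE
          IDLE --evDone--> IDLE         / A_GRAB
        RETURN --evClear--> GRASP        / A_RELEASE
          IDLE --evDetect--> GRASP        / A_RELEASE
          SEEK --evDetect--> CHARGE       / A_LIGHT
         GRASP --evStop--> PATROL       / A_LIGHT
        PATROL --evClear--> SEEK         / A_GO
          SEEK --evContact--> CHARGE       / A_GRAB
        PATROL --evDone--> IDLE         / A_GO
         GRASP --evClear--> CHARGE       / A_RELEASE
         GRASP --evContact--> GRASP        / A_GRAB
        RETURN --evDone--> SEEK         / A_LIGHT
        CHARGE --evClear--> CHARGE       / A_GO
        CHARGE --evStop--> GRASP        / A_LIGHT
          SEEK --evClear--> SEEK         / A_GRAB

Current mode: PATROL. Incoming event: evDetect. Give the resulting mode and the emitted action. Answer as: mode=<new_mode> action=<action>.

mode=PATROL action=A_RELEASE

current mode = PATROL; filter table to that mode:
  (PATROL, evStop) → (GRASP, A_RELEASE)
  (PATROL, evDetect) → (PATROL, A_RELEASE)  ← event matches
  (PATROL, evContact) → (RETURN, A_RELEASE)
  (PATROL, evClear) → (SEEK, A_GO)
  (PATROL, evDone) → (IDLE, A_GO)
event = evDetect selects (PATROL, A_RELEASE)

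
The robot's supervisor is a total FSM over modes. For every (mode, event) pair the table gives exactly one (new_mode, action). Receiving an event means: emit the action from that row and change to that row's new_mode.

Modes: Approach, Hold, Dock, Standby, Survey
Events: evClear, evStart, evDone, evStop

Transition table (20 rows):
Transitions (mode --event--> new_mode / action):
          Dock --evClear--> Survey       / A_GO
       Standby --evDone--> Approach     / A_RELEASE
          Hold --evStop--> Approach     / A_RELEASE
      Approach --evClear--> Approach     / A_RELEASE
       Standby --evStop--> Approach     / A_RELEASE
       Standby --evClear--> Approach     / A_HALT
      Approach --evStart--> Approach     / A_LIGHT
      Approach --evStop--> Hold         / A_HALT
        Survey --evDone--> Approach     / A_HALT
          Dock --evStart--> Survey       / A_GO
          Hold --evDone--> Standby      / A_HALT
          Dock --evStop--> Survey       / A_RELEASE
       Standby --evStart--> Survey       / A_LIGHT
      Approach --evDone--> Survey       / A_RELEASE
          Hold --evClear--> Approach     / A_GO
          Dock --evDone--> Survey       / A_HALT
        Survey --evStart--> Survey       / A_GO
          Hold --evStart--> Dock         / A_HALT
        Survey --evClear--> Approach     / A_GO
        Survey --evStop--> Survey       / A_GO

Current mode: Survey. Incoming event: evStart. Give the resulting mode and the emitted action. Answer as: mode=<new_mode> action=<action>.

mode=Survey action=A_GO

current mode = Survey; filter table to that mode:
  (Survey, evDone) → (Approach, A_HALT)
  (Survey, evStart) → (Survey, A_GO)  ← event matches
  (Survey, evClear) → (Approach, A_GO)
  (Survey, evStop) → (Survey, A_GO)
event = evStart selects (Survey, A_GO)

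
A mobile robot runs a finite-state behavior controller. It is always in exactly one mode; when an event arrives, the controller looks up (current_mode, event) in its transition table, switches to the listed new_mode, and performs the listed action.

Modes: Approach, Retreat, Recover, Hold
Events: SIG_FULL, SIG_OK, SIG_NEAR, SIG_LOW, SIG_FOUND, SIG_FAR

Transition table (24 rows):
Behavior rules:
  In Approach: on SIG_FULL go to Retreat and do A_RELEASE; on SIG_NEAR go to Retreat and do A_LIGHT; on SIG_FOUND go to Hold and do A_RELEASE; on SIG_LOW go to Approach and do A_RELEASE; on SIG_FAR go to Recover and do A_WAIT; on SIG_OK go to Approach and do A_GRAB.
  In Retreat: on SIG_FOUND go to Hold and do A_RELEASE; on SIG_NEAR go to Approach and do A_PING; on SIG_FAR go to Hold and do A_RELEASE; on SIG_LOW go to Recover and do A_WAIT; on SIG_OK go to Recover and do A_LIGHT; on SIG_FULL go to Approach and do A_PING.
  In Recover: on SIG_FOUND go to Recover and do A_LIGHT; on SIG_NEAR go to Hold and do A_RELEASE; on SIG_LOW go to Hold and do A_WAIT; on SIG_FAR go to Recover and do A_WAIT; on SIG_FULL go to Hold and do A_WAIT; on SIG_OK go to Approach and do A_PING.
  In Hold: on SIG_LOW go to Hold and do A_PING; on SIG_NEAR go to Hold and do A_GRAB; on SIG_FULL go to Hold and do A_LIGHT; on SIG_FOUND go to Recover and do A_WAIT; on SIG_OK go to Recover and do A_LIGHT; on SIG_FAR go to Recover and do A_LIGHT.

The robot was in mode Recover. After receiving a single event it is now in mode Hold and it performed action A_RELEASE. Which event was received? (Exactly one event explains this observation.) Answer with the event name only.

SIG_NEAR

try SIG_FULL: (Recover, SIG_FULL) → (Hold, A_WAIT)
try SIG_OK: (Recover, SIG_OK) → (Approach, A_PING)
try SIG_NEAR: (Recover, SIG_NEAR) → (Hold, A_RELEASE)  ← matches
try SIG_LOW: (Recover, SIG_LOW) → (Hold, A_WAIT)
try SIG_FOUND: (Recover, SIG_FOUND) → (Recover, A_LIGHT)
try SIG_FAR: (Recover, SIG_FAR) → (Recover, A_WAIT)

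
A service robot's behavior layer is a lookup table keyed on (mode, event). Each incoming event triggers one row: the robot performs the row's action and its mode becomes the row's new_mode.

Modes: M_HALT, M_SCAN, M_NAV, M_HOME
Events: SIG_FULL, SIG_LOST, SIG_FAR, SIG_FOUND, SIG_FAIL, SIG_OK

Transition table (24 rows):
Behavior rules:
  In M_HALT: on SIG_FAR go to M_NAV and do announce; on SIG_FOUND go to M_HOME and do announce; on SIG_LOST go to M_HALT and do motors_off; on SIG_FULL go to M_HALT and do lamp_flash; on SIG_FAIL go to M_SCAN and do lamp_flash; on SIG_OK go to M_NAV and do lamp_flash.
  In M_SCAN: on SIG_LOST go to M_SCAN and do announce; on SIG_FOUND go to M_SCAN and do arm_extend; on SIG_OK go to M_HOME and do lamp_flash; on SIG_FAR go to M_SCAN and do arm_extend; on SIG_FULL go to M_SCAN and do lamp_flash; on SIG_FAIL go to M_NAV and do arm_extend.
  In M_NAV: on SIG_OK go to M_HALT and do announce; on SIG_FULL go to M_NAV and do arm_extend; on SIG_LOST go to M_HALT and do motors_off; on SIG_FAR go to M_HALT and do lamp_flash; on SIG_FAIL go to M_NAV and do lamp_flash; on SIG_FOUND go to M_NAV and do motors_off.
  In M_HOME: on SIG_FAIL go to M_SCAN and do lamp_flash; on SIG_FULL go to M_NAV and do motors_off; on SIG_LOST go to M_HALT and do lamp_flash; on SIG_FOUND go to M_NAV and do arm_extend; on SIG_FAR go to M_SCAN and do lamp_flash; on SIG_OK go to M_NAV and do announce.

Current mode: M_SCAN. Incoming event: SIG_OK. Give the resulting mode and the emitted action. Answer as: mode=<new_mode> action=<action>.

mode=M_HOME action=lamp_flash

current mode = M_SCAN; filter table to that mode:
  (M_SCAN, SIG_LOST) → (M_SCAN, announce)
  (M_SCAN, SIG_FOUND) → (M_SCAN, arm_extend)
  (M_SCAN, SIG_OK) → (M_HOME, lamp_flash)  ← event matches
  (M_SCAN, SIG_FAR) → (M_SCAN, arm_extend)
  (M_SCAN, SIG_FULL) → (M_SCAN, lamp_flash)
  (M_SCAN, SIG_FAIL) → (M_NAV, arm_extend)
event = SIG_OK selects (M_HOME, lamp_flash)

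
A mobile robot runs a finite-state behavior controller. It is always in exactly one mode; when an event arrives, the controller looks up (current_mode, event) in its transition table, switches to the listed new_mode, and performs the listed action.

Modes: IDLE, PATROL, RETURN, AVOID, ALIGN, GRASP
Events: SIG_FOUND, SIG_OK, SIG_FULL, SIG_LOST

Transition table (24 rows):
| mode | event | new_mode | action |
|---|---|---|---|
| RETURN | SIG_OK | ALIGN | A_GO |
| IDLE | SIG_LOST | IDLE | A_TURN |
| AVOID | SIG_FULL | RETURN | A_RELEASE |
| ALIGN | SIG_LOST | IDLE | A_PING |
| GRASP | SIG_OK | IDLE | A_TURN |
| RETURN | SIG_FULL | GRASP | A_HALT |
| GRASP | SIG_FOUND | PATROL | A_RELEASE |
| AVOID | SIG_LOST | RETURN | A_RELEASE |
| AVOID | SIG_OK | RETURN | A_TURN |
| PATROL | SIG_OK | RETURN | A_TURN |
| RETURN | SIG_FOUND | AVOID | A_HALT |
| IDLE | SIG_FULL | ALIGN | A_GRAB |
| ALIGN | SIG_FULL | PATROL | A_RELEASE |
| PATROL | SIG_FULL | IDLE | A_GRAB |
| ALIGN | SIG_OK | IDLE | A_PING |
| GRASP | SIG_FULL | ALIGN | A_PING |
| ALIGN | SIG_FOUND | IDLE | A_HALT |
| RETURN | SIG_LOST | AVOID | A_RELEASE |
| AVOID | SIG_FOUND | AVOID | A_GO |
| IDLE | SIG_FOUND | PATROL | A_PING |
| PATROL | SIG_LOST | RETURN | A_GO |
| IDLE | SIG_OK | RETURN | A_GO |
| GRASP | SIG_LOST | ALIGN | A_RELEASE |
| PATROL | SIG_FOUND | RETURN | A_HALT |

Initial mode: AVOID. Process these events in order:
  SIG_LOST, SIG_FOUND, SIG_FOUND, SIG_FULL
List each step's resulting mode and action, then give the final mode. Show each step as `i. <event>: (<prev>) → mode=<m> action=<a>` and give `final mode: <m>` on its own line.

final mode: RETURN

1. SIG_LOST: (AVOID) → mode=RETURN action=A_RELEASE
2. SIG_FOUND: (RETURN) → mode=AVOID action=A_HALT
3. SIG_FOUND: (AVOID) → mode=AVOID action=A_GO
4. SIG_FULL: (AVOID) → mode=RETURN action=A_RELEASE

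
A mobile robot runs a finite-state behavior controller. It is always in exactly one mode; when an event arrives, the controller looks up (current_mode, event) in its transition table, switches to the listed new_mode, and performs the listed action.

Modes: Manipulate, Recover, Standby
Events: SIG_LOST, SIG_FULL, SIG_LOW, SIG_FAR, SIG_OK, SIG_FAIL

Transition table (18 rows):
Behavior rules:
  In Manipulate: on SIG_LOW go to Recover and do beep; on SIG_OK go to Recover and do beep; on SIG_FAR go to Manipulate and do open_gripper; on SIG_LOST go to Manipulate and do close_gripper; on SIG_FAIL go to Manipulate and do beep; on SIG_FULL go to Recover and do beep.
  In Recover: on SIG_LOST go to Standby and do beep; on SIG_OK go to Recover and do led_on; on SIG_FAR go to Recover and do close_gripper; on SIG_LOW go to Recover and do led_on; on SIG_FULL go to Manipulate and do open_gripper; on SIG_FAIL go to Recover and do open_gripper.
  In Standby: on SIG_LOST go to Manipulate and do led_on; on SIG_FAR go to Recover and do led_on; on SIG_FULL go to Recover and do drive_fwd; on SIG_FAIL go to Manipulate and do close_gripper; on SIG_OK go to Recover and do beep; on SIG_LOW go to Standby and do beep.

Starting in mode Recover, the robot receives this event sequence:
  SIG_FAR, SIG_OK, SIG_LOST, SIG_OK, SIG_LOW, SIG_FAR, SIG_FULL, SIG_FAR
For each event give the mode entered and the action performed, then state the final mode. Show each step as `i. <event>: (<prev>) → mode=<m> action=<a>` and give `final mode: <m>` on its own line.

final mode: Manipulate

1. SIG_FAR: (Recover) → mode=Recover action=close_gripper
2. SIG_OK: (Recover) → mode=Recover action=led_on
3. SIG_LOST: (Recover) → mode=Standby action=beep
4. SIG_OK: (Standby) → mode=Recover action=beep
5. SIG_LOW: (Recover) → mode=Recover action=led_on
6. SIG_FAR: (Recover) → mode=Recover action=close_gripper
7. SIG_FULL: (Recover) → mode=Manipulate action=open_gripper
8. SIG_FAR: (Manipulate) → mode=Manipulate action=open_gripper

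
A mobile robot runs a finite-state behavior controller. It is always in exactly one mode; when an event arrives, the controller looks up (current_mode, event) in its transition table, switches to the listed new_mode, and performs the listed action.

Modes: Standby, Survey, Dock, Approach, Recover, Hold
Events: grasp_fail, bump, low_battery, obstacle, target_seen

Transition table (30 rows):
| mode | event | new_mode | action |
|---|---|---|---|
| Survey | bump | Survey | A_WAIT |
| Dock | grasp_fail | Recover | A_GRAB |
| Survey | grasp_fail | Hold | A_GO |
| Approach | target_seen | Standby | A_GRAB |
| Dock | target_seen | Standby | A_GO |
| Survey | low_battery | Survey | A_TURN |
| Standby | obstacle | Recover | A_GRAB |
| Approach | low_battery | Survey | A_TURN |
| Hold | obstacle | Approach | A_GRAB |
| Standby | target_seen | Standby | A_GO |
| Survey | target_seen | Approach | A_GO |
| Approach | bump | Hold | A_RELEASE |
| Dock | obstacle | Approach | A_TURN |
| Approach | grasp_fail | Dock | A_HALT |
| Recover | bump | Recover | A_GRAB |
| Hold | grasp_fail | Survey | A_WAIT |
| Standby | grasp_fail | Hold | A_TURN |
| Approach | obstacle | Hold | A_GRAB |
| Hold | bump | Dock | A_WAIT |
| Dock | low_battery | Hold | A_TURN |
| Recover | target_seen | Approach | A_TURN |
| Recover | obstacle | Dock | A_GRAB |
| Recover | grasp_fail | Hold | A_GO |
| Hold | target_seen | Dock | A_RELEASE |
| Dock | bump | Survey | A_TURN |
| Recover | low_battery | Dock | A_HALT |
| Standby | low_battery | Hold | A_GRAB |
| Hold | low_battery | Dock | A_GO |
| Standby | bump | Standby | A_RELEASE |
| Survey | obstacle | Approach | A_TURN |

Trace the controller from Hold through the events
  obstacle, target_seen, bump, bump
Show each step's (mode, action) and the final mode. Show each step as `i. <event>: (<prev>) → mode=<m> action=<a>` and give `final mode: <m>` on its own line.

final mode: Standby

1. obstacle: (Hold) → mode=Approach action=A_GRAB
2. target_seen: (Approach) → mode=Standby action=A_GRAB
3. bump: (Standby) → mode=Standby action=A_RELEASE
4. bump: (Standby) → mode=Standby action=A_RELEASE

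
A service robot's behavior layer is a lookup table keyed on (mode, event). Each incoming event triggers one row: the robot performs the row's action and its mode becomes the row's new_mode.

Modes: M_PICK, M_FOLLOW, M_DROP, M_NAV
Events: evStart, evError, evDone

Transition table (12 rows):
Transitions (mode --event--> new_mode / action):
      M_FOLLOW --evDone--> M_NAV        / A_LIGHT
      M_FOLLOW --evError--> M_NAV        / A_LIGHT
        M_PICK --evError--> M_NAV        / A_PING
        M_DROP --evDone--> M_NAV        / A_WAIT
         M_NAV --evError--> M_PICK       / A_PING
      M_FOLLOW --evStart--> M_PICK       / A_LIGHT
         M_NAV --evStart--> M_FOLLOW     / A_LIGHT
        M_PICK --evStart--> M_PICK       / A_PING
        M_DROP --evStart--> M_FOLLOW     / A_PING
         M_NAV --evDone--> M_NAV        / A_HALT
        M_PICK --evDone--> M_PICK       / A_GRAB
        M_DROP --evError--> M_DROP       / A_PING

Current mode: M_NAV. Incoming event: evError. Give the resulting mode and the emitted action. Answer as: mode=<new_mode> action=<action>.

current mode = M_NAV; filter table to that mode:
  (M_NAV, evError) → (M_PICK, A_PING)  ← event matches
  (M_NAV, evStart) → (M_FOLLOW, A_LIGHT)
  (M_NAV, evDone) → (M_NAV, A_HALT)
event = evError selects (M_PICK, A_PING)

mode=M_PICK action=A_PING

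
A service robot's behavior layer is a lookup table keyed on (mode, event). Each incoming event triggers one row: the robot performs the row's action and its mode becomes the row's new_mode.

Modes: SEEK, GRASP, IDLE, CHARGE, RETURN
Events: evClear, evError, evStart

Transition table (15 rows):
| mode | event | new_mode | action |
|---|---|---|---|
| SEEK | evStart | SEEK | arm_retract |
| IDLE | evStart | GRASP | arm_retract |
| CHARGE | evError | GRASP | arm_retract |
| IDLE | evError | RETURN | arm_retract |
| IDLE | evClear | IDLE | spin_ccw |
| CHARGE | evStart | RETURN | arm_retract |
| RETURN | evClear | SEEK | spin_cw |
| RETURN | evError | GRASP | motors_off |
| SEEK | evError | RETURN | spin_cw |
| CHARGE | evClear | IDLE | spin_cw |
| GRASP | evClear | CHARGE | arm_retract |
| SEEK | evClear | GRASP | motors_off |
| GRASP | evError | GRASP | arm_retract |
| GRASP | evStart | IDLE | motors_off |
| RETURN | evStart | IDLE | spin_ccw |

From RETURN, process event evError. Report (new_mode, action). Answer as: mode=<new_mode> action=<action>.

mode=GRASP action=motors_off

current mode = RETURN; filter table to that mode:
  (RETURN, evClear) → (SEEK, spin_cw)
  (RETURN, evError) → (GRASP, motors_off)  ← event matches
  (RETURN, evStart) → (IDLE, spin_ccw)
event = evError selects (GRASP, motors_off)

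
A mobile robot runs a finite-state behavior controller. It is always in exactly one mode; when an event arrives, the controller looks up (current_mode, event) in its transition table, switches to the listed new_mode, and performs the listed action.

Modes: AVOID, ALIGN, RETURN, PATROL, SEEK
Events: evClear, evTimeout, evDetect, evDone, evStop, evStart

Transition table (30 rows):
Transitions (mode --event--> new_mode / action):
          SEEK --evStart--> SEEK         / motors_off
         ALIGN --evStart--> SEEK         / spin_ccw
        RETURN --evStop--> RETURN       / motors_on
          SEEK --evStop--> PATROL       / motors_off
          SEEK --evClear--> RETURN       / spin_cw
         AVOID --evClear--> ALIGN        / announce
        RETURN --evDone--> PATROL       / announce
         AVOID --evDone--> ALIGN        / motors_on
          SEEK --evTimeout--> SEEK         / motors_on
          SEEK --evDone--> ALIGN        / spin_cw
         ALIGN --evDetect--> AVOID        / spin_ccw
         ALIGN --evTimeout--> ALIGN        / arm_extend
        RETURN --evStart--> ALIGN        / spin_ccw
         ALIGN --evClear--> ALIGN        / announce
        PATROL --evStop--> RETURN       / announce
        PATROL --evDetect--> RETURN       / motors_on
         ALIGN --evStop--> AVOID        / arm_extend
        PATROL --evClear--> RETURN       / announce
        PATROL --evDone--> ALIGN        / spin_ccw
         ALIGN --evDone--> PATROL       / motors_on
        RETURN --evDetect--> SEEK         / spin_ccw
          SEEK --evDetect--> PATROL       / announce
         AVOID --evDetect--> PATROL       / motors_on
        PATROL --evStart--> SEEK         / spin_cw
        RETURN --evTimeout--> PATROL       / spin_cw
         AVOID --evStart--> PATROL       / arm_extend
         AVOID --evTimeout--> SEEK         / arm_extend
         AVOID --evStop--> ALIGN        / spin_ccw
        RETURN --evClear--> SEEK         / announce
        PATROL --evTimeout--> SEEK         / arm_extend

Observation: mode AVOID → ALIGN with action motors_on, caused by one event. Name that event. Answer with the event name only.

evDone

try evClear: (AVOID, evClear) → (ALIGN, announce)
try evTimeout: (AVOID, evTimeout) → (SEEK, arm_extend)
try evDetect: (AVOID, evDetect) → (PATROL, motors_on)
try evDone: (AVOID, evDone) → (ALIGN, motors_on)  ← matches
try evStop: (AVOID, evStop) → (ALIGN, spin_ccw)
try evStart: (AVOID, evStart) → (PATROL, arm_extend)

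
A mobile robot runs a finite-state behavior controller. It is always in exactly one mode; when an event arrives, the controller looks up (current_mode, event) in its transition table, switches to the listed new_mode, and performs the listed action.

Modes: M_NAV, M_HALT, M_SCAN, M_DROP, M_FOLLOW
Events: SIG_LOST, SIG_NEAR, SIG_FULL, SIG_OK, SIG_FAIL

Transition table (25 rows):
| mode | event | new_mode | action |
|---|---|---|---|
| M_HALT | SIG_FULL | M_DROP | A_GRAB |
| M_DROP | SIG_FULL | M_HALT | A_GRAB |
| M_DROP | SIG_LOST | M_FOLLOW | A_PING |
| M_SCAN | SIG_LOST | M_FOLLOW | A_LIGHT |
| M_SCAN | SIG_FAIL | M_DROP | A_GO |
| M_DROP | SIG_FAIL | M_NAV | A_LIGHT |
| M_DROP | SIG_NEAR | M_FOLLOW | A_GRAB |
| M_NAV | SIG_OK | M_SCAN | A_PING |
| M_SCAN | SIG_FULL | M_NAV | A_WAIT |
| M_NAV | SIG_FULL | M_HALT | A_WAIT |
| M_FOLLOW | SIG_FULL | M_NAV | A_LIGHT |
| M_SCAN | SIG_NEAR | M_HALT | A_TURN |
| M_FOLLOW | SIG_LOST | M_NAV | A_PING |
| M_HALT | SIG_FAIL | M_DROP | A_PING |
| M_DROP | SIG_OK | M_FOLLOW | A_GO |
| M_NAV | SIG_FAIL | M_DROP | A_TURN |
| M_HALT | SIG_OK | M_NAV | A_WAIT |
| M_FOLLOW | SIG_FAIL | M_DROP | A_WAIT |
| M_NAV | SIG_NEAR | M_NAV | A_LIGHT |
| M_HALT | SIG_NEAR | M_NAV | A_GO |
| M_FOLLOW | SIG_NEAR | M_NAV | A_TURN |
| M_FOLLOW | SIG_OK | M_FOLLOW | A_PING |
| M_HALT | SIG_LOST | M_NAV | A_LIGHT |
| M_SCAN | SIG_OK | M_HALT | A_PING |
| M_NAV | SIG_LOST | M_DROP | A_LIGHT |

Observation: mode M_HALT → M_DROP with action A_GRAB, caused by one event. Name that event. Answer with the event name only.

try SIG_LOST: (M_HALT, SIG_LOST) → (M_NAV, A_LIGHT)
try SIG_NEAR: (M_HALT, SIG_NEAR) → (M_NAV, A_GO)
try SIG_FULL: (M_HALT, SIG_FULL) → (M_DROP, A_GRAB)  ← matches
try SIG_OK: (M_HALT, SIG_OK) → (M_NAV, A_WAIT)
try SIG_FAIL: (M_HALT, SIG_FAIL) → (M_DROP, A_PING)

SIG_FULL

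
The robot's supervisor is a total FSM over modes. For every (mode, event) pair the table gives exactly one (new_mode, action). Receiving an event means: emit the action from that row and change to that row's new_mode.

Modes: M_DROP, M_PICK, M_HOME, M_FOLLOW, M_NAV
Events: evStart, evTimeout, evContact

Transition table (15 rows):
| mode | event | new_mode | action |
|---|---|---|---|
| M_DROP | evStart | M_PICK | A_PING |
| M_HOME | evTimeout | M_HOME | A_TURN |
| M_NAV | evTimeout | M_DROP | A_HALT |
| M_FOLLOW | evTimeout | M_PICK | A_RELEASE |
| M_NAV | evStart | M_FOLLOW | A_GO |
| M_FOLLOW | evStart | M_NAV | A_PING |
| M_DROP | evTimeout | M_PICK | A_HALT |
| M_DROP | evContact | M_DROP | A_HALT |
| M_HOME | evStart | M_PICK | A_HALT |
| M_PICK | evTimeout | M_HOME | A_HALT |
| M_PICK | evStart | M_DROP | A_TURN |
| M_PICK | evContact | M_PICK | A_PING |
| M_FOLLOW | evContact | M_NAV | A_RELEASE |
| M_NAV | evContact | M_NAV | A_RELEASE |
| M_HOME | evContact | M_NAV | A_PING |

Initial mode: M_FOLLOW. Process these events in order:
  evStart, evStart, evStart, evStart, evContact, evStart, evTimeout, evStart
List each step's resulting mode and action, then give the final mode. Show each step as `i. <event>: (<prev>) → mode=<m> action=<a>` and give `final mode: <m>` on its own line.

1. evStart: (M_FOLLOW) → mode=M_NAV action=A_PING
2. evStart: (M_NAV) → mode=M_FOLLOW action=A_GO
3. evStart: (M_FOLLOW) → mode=M_NAV action=A_PING
4. evStart: (M_NAV) → mode=M_FOLLOW action=A_GO
5. evContact: (M_FOLLOW) → mode=M_NAV action=A_RELEASE
6. evStart: (M_NAV) → mode=M_FOLLOW action=A_GO
7. evTimeout: (M_FOLLOW) → mode=M_PICK action=A_RELEASE
8. evStart: (M_PICK) → mode=M_DROP action=A_TURN

final mode: M_DROP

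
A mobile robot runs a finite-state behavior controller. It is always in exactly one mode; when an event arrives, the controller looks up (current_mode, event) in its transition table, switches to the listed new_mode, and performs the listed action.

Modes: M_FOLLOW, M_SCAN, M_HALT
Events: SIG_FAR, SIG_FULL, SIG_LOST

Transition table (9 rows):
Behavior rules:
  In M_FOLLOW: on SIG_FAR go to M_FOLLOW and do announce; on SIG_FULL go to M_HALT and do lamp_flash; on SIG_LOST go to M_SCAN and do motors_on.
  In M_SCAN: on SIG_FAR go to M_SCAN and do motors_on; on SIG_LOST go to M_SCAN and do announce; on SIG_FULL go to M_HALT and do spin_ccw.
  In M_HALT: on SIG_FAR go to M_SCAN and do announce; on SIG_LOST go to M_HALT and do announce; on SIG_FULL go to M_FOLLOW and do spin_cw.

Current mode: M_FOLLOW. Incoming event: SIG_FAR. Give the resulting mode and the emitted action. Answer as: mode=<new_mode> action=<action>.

mode=M_FOLLOW action=announce

current mode = M_FOLLOW; filter table to that mode:
  (M_FOLLOW, SIG_FAR) → (M_FOLLOW, announce)  ← event matches
  (M_FOLLOW, SIG_FULL) → (M_HALT, lamp_flash)
  (M_FOLLOW, SIG_LOST) → (M_SCAN, motors_on)
event = SIG_FAR selects (M_FOLLOW, announce)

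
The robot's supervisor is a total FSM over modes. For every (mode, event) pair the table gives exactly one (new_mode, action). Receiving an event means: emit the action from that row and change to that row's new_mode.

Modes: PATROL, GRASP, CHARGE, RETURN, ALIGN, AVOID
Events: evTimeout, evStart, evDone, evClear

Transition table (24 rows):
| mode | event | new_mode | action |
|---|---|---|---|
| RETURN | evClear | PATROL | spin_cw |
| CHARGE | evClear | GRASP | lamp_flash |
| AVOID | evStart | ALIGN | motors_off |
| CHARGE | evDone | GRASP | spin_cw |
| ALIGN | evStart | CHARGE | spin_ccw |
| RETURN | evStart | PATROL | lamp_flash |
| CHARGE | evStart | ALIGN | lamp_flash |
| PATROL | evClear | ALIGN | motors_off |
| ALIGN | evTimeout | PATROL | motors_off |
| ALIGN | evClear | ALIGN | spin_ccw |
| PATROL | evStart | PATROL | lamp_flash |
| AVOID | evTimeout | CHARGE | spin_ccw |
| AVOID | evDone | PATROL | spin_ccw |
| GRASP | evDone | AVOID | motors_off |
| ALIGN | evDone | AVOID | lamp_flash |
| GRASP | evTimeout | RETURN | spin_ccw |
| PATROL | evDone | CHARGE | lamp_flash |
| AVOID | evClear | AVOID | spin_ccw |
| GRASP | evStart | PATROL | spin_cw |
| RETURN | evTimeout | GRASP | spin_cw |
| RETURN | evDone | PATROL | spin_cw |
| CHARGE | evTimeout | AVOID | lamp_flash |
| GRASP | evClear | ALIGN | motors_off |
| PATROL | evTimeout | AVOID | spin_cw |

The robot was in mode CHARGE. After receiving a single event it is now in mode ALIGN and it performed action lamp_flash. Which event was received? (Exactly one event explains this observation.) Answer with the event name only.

evStart

try evTimeout: (CHARGE, evTimeout) → (AVOID, lamp_flash)
try evStart: (CHARGE, evStart) → (ALIGN, lamp_flash)  ← matches
try evDone: (CHARGE, evDone) → (GRASP, spin_cw)
try evClear: (CHARGE, evClear) → (GRASP, lamp_flash)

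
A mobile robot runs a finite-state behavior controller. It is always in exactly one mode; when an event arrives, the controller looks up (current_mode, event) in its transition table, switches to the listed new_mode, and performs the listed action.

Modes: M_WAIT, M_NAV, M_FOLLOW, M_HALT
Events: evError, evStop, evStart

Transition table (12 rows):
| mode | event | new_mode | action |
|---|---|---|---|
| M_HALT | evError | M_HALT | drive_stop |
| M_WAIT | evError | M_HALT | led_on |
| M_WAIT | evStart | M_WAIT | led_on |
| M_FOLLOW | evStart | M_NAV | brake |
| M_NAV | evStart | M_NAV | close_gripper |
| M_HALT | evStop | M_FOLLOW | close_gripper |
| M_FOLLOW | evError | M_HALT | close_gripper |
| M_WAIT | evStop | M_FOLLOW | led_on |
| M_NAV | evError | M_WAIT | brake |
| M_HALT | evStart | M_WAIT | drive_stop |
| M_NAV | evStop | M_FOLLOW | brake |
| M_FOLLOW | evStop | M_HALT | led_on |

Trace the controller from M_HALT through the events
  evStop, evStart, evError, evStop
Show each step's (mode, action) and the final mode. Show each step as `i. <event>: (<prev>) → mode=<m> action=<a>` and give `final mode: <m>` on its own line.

1. evStop: (M_HALT) → mode=M_FOLLOW action=close_gripper
2. evStart: (M_FOLLOW) → mode=M_NAV action=brake
3. evError: (M_NAV) → mode=M_WAIT action=brake
4. evStop: (M_WAIT) → mode=M_FOLLOW action=led_on

final mode: M_FOLLOW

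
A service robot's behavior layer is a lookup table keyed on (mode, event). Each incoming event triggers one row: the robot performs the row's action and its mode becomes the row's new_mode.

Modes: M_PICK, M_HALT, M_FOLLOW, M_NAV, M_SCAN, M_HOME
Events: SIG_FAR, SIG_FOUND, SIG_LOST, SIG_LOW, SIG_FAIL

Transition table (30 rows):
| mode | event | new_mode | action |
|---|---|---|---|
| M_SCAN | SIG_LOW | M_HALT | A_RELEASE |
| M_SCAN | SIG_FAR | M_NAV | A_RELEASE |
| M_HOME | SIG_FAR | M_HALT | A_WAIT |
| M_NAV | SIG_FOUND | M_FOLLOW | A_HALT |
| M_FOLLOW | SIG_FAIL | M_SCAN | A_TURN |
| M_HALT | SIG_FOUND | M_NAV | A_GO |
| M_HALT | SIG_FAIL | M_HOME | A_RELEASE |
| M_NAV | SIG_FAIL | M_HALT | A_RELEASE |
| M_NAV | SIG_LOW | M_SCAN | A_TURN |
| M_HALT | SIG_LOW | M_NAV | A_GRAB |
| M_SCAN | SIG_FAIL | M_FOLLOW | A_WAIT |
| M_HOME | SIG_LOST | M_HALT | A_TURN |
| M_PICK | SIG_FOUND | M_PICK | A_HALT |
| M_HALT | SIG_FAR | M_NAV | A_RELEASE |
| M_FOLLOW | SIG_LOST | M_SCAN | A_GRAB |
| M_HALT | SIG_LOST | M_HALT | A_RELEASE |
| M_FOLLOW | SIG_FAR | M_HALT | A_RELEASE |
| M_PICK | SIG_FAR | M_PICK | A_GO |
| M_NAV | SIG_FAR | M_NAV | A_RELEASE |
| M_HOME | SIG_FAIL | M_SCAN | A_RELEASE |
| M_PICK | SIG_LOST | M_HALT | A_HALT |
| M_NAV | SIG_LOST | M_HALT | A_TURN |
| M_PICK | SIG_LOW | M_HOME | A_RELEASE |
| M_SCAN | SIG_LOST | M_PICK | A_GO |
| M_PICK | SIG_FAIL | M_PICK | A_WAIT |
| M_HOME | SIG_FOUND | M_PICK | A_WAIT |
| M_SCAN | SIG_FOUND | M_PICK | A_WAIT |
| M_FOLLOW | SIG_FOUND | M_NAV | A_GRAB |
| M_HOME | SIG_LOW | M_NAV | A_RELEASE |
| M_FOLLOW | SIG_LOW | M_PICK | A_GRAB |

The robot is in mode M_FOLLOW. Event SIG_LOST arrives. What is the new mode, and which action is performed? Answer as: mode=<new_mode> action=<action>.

current mode = M_FOLLOW; filter table to that mode:
  (M_FOLLOW, SIG_FAIL) → (M_SCAN, A_TURN)
  (M_FOLLOW, SIG_LOST) → (M_SCAN, A_GRAB)  ← event matches
  (M_FOLLOW, SIG_FAR) → (M_HALT, A_RELEASE)
  (M_FOLLOW, SIG_FOUND) → (M_NAV, A_GRAB)
  (M_FOLLOW, SIG_LOW) → (M_PICK, A_GRAB)
event = SIG_LOST selects (M_SCAN, A_GRAB)

mode=M_SCAN action=A_GRAB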